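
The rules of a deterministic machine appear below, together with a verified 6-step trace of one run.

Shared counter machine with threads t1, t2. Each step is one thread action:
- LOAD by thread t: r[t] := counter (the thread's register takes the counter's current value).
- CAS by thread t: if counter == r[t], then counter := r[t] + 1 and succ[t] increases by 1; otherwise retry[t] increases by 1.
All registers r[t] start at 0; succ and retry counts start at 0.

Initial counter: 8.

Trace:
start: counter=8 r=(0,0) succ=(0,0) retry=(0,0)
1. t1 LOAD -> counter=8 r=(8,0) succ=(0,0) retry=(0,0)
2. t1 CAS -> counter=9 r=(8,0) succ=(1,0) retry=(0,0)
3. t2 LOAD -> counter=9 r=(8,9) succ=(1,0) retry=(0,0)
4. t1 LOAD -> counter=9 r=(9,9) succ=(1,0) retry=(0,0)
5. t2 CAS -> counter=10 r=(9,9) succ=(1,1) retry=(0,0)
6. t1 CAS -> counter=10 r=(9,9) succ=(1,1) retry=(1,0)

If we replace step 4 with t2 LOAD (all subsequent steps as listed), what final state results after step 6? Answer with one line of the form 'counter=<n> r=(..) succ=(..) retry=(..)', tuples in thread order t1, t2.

(re-executing from step 4 with the substitution; state before step 4: counter=9 r=(8,9) succ=(1,0) retry=(0,0))
4. t2 LOAD -> counter=9 r=(8,9) succ=(1,0) retry=(0,0)
5. t2 CAS -> counter=10 r=(8,9) succ=(1,1) retry=(0,0)
6. t1 CAS -> counter=10 r=(8,9) succ=(1,1) retry=(1,0)

counter=10 r=(8,9) succ=(1,1) retry=(1,0)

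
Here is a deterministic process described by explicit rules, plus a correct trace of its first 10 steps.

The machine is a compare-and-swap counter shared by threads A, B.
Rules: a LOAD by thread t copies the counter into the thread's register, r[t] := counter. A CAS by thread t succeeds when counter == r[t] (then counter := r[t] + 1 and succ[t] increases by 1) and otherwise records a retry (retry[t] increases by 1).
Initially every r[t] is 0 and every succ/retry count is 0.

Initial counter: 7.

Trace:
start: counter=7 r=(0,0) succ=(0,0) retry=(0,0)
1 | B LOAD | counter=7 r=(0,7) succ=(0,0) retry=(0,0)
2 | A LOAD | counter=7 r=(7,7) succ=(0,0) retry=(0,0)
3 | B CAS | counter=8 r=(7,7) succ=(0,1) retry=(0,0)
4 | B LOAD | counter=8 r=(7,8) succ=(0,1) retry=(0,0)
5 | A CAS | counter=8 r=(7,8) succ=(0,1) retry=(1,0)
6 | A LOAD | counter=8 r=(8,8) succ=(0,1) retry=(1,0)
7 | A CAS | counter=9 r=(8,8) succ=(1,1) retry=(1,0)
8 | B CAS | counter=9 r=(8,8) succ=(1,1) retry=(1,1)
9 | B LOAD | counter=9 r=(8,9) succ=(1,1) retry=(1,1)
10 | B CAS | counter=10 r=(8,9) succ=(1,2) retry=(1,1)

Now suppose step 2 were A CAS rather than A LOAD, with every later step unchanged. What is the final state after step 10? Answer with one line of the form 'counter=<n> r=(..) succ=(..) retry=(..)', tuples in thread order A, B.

(re-executing from step 2 with the substitution; state before step 2: counter=7 r=(0,7) succ=(0,0) retry=(0,0))
2 | A CAS | counter=7 r=(0,7) succ=(0,0) retry=(1,0)
3 | B CAS | counter=8 r=(0,7) succ=(0,1) retry=(1,0)
4 | B LOAD | counter=8 r=(0,8) succ=(0,1) retry=(1,0)
5 | A CAS | counter=8 r=(0,8) succ=(0,1) retry=(2,0)
6 | A LOAD | counter=8 r=(8,8) succ=(0,1) retry=(2,0)
7 | A CAS | counter=9 r=(8,8) succ=(1,1) retry=(2,0)
8 | B CAS | counter=9 r=(8,8) succ=(1,1) retry=(2,1)
9 | B LOAD | counter=9 r=(8,9) succ=(1,1) retry=(2,1)
10 | B CAS | counter=10 r=(8,9) succ=(1,2) retry=(2,1)

counter=10 r=(8,9) succ=(1,2) retry=(2,1)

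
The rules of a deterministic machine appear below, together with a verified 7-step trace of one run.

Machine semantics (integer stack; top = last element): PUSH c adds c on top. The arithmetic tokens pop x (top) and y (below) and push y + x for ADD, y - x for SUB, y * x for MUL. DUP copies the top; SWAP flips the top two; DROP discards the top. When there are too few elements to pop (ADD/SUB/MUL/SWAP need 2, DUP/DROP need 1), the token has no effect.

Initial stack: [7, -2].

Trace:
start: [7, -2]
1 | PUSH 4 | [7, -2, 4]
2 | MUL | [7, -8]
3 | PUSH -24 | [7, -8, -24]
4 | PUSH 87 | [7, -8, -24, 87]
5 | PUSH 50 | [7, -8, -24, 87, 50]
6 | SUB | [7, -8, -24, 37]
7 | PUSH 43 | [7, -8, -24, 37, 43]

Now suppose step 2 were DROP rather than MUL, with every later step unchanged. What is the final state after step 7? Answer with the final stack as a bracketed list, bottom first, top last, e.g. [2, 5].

[7, -2, -24, 37, 43]

(re-executing from step 2 with the substitution; state before step 2: [7, -2, 4])
2 | DROP | [7, -2]
3 | PUSH -24 | [7, -2, -24]
4 | PUSH 87 | [7, -2, -24, 87]
5 | PUSH 50 | [7, -2, -24, 87, 50]
6 | SUB | [7, -2, -24, 37]
7 | PUSH 43 | [7, -2, -24, 37, 43]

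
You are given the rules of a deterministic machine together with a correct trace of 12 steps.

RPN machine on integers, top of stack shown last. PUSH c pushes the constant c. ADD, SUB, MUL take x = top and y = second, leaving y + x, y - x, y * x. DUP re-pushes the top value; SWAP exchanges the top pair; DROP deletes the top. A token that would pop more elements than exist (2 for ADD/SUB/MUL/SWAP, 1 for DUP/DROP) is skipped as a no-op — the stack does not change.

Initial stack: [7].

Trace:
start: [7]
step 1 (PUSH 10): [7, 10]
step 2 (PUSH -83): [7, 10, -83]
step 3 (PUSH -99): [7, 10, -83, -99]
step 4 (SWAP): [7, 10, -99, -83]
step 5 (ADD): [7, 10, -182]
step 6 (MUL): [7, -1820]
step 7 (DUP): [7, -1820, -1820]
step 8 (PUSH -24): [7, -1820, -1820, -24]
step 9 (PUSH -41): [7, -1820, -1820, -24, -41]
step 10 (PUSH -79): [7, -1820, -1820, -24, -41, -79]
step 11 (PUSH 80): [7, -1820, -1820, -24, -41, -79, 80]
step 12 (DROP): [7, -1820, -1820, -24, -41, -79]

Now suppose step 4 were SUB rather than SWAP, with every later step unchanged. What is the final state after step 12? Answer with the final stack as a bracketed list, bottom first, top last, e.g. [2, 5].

[182, 182, -24, -41, -79]

(re-executing from step 4 with the substitution; state before step 4: [7, 10, -83, -99])
step 4 (SUB): [7, 10, 16]
step 5 (ADD): [7, 26]
step 6 (MUL): [182]
step 7 (DUP): [182, 182]
step 8 (PUSH -24): [182, 182, -24]
step 9 (PUSH -41): [182, 182, -24, -41]
step 10 (PUSH -79): [182, 182, -24, -41, -79]
step 11 (PUSH 80): [182, 182, -24, -41, -79, 80]
step 12 (DROP): [182, 182, -24, -41, -79]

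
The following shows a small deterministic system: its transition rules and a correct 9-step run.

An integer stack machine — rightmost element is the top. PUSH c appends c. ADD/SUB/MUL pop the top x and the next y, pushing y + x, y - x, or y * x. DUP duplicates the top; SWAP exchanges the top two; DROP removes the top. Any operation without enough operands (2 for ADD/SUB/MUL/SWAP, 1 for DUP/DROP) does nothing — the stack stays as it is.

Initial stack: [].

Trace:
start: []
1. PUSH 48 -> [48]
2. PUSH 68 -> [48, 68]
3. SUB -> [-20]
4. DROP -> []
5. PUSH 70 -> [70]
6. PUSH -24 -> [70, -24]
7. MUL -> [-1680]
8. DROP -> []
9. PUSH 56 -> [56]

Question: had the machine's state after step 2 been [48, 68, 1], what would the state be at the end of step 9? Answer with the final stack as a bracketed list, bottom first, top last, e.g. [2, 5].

[48, 56]

state after step 2 := [48, 68, 1]
3. SUB -> [48, 67]
4. DROP -> [48]
5. PUSH 70 -> [48, 70]
6. PUSH -24 -> [48, 70, -24]
7. MUL -> [48, -1680]
8. DROP -> [48]
9. PUSH 56 -> [48, 56]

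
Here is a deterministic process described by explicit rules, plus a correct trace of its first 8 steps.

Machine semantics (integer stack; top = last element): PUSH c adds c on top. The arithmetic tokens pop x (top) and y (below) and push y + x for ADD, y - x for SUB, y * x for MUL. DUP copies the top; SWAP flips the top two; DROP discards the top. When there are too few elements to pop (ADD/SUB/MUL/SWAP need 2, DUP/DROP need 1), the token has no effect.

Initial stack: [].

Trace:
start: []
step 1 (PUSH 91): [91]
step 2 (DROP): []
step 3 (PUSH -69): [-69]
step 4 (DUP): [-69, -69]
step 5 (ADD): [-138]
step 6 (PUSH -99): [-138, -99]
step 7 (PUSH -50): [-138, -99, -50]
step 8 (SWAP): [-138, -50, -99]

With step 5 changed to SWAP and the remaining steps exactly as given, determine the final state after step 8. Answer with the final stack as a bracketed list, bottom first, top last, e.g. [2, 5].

[-69, -69, -50, -99]

(re-executing from step 5 with the substitution; state before step 5: [-69, -69])
step 5 (SWAP): [-69, -69]
step 6 (PUSH -99): [-69, -69, -99]
step 7 (PUSH -50): [-69, -69, -99, -50]
step 8 (SWAP): [-69, -69, -50, -99]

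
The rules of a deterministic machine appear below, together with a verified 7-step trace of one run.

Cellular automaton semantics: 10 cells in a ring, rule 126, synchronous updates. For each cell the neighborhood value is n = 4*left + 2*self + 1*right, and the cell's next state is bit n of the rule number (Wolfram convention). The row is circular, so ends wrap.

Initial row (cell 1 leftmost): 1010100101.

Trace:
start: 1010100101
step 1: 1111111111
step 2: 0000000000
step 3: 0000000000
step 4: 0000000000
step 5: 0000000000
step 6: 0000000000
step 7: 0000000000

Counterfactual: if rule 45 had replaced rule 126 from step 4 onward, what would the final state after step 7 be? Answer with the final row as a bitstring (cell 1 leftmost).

0000000000

(re-executing steps 4..7 under rule 45; state before step 4: 0000000000)
step 4: 1111111111
step 5: 0000000000
step 6: 1111111111
step 7: 0000000000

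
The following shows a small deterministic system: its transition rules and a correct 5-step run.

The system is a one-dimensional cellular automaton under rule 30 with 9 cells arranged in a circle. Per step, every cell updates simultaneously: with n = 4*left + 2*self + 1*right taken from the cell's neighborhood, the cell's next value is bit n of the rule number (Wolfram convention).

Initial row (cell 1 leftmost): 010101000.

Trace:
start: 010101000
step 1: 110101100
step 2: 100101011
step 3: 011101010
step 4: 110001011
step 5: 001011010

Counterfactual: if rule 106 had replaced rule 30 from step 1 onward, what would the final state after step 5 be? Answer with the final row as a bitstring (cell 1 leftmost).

(re-executing steps 1..5 under rule 106; state before step 1: 010101000)
step 1: 101010000
step 2: 010100001
step 3: 101000010
step 4: 010000101
step 5: 100001010

100001010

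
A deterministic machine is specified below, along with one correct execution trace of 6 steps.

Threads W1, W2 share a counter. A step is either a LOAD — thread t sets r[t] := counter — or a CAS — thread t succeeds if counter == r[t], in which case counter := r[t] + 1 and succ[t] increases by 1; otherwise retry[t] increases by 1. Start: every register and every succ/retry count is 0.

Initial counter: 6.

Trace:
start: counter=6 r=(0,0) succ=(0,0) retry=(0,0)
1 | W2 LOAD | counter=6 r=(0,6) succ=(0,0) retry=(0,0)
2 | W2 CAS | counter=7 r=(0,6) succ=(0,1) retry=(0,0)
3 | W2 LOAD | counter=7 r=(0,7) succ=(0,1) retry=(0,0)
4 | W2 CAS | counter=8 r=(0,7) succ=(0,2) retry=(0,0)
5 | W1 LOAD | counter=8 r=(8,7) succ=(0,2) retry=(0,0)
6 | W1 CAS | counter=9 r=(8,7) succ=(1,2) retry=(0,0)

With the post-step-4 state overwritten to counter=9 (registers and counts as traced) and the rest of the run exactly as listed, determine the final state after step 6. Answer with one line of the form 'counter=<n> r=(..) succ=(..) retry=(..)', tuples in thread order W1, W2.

counter=10 r=(9,7) succ=(1,2) retry=(0,0)

state after step 4 := counter=9 r=(0,7) succ=(0,2) retry=(0,0)
5 | W1 LOAD | counter=9 r=(9,7) succ=(0,2) retry=(0,0)
6 | W1 CAS | counter=10 r=(9,7) succ=(1,2) retry=(0,0)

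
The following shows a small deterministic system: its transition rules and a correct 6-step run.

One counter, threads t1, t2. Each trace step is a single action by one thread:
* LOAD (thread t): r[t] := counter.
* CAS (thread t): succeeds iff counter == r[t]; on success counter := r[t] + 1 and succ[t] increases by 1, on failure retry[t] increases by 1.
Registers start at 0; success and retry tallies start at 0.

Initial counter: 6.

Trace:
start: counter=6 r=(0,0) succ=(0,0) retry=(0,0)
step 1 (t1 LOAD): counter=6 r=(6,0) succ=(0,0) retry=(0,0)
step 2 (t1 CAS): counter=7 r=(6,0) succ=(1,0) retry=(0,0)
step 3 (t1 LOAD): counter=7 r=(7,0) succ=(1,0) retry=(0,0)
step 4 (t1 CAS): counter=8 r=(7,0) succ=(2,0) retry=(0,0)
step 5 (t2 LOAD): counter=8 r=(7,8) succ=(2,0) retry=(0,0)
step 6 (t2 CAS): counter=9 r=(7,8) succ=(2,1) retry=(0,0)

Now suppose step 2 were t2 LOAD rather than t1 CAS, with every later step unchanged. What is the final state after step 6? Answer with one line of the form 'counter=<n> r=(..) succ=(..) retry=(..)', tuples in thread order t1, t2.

(re-executing from step 2 with the substitution; state before step 2: counter=6 r=(6,0) succ=(0,0) retry=(0,0))
step 2 (t2 LOAD): counter=6 r=(6,6) succ=(0,0) retry=(0,0)
step 3 (t1 LOAD): counter=6 r=(6,6) succ=(0,0) retry=(0,0)
step 4 (t1 CAS): counter=7 r=(6,6) succ=(1,0) retry=(0,0)
step 5 (t2 LOAD): counter=7 r=(6,7) succ=(1,0) retry=(0,0)
step 6 (t2 CAS): counter=8 r=(6,7) succ=(1,1) retry=(0,0)

counter=8 r=(6,7) succ=(1,1) retry=(0,0)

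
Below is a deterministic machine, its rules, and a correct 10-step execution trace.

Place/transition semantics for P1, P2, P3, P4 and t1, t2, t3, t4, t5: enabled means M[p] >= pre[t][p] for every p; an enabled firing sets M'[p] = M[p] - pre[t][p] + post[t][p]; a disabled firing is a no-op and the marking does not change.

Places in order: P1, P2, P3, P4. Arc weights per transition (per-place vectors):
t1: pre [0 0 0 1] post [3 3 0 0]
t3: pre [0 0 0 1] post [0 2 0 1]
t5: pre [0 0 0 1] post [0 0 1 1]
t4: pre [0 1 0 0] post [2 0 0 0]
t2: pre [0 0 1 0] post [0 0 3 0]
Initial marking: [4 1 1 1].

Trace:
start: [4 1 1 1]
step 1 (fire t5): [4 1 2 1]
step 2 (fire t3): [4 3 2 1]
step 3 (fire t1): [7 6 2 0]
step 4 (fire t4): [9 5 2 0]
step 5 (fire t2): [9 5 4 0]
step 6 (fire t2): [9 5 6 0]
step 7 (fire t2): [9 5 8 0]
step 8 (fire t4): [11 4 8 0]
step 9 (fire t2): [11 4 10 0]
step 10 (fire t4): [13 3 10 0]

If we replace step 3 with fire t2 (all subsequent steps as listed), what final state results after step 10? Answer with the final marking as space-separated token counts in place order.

(re-executing from step 3 with the substitution; state before step 3: [4 3 2 1])
step 3 (fire t2): [4 3 4 1]
step 4 (fire t4): [6 2 4 1]
step 5 (fire t2): [6 2 6 1]
step 6 (fire t2): [6 2 8 1]
step 7 (fire t2): [6 2 10 1]
step 8 (fire t4): [8 1 10 1]
step 9 (fire t2): [8 1 12 1]
step 10 (fire t4): [10 0 12 1]

10 0 12 1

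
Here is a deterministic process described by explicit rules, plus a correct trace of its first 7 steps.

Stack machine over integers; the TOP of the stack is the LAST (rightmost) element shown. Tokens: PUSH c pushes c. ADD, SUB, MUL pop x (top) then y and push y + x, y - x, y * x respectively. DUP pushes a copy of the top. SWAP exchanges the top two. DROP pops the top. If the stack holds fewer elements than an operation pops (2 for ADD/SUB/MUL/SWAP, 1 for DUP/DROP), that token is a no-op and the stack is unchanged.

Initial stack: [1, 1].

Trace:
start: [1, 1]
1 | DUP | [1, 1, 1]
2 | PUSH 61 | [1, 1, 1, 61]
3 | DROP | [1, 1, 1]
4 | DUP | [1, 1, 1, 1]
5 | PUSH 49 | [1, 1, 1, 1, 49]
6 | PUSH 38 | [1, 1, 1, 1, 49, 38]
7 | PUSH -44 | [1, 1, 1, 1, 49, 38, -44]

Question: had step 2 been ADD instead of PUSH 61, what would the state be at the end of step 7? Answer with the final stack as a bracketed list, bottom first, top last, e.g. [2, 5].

(re-executing from step 2 with the substitution; state before step 2: [1, 1, 1])
2 | ADD | [1, 2]
3 | DROP | [1]
4 | DUP | [1, 1]
5 | PUSH 49 | [1, 1, 49]
6 | PUSH 38 | [1, 1, 49, 38]
7 | PUSH -44 | [1, 1, 49, 38, -44]

[1, 1, 49, 38, -44]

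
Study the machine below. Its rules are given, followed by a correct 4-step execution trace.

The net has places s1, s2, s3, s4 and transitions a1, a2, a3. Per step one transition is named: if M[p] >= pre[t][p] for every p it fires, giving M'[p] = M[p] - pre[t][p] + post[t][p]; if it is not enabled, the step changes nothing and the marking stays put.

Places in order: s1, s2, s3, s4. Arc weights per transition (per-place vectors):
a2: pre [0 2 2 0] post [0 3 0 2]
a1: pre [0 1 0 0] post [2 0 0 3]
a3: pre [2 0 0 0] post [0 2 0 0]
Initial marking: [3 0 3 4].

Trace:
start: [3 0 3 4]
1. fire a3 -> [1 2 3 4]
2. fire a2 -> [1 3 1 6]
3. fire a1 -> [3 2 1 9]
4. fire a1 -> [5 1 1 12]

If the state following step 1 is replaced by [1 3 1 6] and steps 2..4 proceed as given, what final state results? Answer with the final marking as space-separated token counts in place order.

5 1 1 12

state after step 1 := [1 3 1 6]
2. fire a2 -> [1 3 1 6]
3. fire a1 -> [3 2 1 9]
4. fire a1 -> [5 1 1 12]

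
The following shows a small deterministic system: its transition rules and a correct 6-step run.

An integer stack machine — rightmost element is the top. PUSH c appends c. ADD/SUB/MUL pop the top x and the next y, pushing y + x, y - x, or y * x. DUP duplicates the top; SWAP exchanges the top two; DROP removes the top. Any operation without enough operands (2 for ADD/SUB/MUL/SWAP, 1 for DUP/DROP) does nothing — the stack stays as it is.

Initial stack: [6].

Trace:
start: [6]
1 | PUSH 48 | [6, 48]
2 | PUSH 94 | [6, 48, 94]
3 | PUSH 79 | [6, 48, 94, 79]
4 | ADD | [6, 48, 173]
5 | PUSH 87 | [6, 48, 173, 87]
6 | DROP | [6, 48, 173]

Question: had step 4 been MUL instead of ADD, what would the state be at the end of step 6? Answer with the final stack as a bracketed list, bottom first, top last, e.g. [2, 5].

(re-executing from step 4 with the substitution; state before step 4: [6, 48, 94, 79])
4 | MUL | [6, 48, 7426]
5 | PUSH 87 | [6, 48, 7426, 87]
6 | DROP | [6, 48, 7426]

[6, 48, 7426]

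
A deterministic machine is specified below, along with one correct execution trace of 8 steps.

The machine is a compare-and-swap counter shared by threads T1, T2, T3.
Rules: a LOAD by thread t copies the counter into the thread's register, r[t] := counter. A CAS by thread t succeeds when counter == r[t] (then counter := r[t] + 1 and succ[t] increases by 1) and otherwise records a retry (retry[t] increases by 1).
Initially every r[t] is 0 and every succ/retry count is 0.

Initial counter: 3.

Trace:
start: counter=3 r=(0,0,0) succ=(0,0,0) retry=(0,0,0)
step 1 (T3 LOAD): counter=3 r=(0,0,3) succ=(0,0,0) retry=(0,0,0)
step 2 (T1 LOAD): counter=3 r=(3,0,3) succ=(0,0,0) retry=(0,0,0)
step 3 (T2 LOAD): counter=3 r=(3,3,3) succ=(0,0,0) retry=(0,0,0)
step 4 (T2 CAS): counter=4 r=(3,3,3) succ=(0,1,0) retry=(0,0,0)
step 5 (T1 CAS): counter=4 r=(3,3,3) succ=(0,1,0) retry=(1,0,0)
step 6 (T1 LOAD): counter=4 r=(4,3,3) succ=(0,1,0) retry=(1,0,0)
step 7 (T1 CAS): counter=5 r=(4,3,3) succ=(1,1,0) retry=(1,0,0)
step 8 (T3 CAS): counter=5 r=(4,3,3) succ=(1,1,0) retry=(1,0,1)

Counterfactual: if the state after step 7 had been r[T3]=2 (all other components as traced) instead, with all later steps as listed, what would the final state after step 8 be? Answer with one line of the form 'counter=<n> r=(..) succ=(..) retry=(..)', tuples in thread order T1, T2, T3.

state after step 7 := counter=5 r=(4,3,2) succ=(1,1,0) retry=(1,0,0)
step 8 (T3 CAS): counter=5 r=(4,3,2) succ=(1,1,0) retry=(1,0,1)

counter=5 r=(4,3,2) succ=(1,1,0) retry=(1,0,1)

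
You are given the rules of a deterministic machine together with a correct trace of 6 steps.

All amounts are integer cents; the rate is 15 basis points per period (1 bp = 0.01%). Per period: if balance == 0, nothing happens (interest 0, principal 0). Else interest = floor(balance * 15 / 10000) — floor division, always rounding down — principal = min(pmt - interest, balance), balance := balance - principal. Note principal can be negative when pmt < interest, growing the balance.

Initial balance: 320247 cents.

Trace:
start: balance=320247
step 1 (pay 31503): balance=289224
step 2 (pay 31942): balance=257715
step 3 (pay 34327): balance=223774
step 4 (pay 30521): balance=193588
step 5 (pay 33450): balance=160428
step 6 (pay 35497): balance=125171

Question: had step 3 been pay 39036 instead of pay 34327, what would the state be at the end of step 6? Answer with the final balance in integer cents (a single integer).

120441

(re-executing from step 3 with the substitution; state before step 3: balance=257715)
step 3 (pay 39036): balance=219065
step 4 (pay 30521): balance=188872
step 5 (pay 33450): balance=155705
step 6 (pay 35497): balance=120441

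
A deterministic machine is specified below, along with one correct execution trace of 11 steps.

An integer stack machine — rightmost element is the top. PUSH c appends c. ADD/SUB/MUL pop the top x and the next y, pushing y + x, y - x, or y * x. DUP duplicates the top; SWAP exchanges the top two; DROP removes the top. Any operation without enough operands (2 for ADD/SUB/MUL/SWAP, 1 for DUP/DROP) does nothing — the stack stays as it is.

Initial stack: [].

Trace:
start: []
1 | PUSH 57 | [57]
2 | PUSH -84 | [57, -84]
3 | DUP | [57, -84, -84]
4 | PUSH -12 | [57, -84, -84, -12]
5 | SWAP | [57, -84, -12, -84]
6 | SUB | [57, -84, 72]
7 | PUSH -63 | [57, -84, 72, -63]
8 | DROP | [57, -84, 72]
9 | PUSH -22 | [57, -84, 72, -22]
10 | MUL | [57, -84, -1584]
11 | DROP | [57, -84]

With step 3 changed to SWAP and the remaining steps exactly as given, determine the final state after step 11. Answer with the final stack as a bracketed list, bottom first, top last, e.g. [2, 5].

[-84]

(re-executing from step 3 with the substitution; state before step 3: [57, -84])
3 | SWAP | [-84, 57]
4 | PUSH -12 | [-84, 57, -12]
5 | SWAP | [-84, -12, 57]
6 | SUB | [-84, -69]
7 | PUSH -63 | [-84, -69, -63]
8 | DROP | [-84, -69]
9 | PUSH -22 | [-84, -69, -22]
10 | MUL | [-84, 1518]
11 | DROP | [-84]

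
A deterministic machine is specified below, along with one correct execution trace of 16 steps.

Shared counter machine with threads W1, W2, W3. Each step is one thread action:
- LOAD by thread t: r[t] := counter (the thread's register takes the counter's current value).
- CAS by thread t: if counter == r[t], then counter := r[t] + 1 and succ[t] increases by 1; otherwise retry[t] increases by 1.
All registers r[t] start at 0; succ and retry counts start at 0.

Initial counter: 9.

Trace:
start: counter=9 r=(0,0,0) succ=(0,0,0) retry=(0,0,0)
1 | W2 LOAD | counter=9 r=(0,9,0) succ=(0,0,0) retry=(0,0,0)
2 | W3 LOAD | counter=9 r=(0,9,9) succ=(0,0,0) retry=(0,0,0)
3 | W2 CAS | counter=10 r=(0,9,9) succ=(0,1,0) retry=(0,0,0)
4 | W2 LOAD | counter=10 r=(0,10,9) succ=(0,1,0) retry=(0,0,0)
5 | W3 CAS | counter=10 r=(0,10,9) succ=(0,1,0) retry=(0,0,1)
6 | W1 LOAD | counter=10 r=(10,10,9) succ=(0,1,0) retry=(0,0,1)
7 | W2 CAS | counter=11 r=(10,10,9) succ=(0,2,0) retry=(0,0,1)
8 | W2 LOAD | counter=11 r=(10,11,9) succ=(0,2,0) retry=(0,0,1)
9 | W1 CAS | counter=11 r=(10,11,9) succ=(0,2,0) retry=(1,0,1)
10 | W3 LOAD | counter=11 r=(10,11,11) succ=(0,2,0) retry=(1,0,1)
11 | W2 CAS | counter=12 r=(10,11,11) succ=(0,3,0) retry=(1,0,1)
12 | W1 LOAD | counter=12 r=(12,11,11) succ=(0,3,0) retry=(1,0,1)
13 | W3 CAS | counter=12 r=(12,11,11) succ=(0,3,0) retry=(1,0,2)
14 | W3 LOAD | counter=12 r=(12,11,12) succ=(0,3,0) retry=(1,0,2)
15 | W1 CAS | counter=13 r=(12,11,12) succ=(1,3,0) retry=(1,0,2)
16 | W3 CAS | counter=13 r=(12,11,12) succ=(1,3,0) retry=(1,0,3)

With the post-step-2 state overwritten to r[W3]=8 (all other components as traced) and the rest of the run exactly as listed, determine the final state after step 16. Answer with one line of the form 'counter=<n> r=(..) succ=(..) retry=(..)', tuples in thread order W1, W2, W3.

counter=13 r=(12,11,12) succ=(1,3,0) retry=(1,0,3)

state after step 2 := counter=9 r=(0,9,8) succ=(0,0,0) retry=(0,0,0)
3 | W2 CAS | counter=10 r=(0,9,8) succ=(0,1,0) retry=(0,0,0)
4 | W2 LOAD | counter=10 r=(0,10,8) succ=(0,1,0) retry=(0,0,0)
5 | W3 CAS | counter=10 r=(0,10,8) succ=(0,1,0) retry=(0,0,1)
6 | W1 LOAD | counter=10 r=(10,10,8) succ=(0,1,0) retry=(0,0,1)
7 | W2 CAS | counter=11 r=(10,10,8) succ=(0,2,0) retry=(0,0,1)
8 | W2 LOAD | counter=11 r=(10,11,8) succ=(0,2,0) retry=(0,0,1)
9 | W1 CAS | counter=11 r=(10,11,8) succ=(0,2,0) retry=(1,0,1)
10 | W3 LOAD | counter=11 r=(10,11,11) succ=(0,2,0) retry=(1,0,1)
11 | W2 CAS | counter=12 r=(10,11,11) succ=(0,3,0) retry=(1,0,1)
12 | W1 LOAD | counter=12 r=(12,11,11) succ=(0,3,0) retry=(1,0,1)
13 | W3 CAS | counter=12 r=(12,11,11) succ=(0,3,0) retry=(1,0,2)
14 | W3 LOAD | counter=12 r=(12,11,12) succ=(0,3,0) retry=(1,0,2)
15 | W1 CAS | counter=13 r=(12,11,12) succ=(1,3,0) retry=(1,0,2)
16 | W3 CAS | counter=13 r=(12,11,12) succ=(1,3,0) retry=(1,0,3)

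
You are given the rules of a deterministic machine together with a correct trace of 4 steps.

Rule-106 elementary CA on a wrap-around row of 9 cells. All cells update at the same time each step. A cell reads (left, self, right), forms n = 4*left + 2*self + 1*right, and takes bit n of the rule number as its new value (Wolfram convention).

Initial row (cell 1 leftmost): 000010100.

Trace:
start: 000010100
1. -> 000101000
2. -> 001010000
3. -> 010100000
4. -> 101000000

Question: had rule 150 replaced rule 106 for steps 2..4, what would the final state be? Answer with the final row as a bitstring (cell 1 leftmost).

111000111

(re-executing steps 2..4 under rule 150; state before step 2: 000101000)
2. -> 001101100
3. -> 010000010
4. -> 111000111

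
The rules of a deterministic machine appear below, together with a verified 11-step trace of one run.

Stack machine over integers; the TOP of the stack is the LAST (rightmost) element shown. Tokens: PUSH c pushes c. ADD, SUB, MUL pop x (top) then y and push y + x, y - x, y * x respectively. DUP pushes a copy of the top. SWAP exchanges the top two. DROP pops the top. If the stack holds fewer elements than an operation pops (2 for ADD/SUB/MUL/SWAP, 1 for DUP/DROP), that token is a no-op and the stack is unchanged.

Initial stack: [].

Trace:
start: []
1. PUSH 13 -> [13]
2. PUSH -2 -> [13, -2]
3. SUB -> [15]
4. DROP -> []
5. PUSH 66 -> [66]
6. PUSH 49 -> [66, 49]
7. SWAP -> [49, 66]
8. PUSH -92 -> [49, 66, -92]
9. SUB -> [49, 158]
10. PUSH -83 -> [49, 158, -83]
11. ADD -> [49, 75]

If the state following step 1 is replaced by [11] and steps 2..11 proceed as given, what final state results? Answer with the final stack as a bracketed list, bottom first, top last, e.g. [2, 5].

state after step 1 := [11]
2. PUSH -2 -> [11, -2]
3. SUB -> [13]
4. DROP -> []
5. PUSH 66 -> [66]
6. PUSH 49 -> [66, 49]
7. SWAP -> [49, 66]
8. PUSH -92 -> [49, 66, -92]
9. SUB -> [49, 158]
10. PUSH -83 -> [49, 158, -83]
11. ADD -> [49, 75]

[49, 75]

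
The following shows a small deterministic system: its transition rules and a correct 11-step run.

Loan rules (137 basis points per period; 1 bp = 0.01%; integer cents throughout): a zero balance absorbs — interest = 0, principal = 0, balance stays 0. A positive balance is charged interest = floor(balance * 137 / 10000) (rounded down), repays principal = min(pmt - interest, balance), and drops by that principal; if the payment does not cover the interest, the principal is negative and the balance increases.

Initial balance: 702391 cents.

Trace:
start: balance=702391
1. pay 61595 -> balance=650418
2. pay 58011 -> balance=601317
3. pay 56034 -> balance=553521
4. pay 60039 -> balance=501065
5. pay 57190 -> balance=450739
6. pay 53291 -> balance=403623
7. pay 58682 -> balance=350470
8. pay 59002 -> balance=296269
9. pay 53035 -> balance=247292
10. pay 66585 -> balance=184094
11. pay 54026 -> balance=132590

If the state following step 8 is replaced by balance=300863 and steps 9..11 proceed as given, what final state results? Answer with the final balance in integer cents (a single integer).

state after step 8 := balance=300863
9. pay 53035 -> balance=251949
10. pay 66585 -> balance=188815
11. pay 54026 -> balance=137375

137375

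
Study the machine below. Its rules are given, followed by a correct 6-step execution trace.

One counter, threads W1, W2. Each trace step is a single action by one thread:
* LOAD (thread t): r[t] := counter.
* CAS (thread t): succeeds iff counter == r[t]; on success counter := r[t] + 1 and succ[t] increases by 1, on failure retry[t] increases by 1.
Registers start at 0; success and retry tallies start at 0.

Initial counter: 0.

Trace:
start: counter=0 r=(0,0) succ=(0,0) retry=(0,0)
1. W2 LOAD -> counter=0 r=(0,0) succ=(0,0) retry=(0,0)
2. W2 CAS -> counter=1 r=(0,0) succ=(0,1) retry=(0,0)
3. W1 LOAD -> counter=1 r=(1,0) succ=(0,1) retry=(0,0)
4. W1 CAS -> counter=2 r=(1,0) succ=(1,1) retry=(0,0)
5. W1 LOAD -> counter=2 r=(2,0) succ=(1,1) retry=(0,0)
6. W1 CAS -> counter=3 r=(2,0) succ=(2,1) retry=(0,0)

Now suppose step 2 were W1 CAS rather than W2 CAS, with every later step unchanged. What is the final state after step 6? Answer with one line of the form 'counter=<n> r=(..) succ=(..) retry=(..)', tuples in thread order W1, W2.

(re-executing from step 2 with the substitution; state before step 2: counter=0 r=(0,0) succ=(0,0) retry=(0,0))
2. W1 CAS -> counter=1 r=(0,0) succ=(1,0) retry=(0,0)
3. W1 LOAD -> counter=1 r=(1,0) succ=(1,0) retry=(0,0)
4. W1 CAS -> counter=2 r=(1,0) succ=(2,0) retry=(0,0)
5. W1 LOAD -> counter=2 r=(2,0) succ=(2,0) retry=(0,0)
6. W1 CAS -> counter=3 r=(2,0) succ=(3,0) retry=(0,0)

counter=3 r=(2,0) succ=(3,0) retry=(0,0)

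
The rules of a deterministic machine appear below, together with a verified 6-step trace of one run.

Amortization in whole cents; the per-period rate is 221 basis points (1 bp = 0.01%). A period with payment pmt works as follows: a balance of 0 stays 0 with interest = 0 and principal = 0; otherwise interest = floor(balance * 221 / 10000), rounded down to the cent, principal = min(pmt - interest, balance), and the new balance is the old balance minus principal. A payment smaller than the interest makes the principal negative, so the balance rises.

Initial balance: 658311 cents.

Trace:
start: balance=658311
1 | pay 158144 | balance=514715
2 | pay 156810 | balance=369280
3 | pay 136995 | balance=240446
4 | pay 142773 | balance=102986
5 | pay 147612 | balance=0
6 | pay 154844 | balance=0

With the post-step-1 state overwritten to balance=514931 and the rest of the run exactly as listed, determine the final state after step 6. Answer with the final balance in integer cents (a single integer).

0

state after step 1 := balance=514931
2 | pay 156810 | balance=369500
3 | pay 136995 | balance=240670
4 | pay 142773 | balance=103215
5 | pay 147612 | balance=0
6 | pay 154844 | balance=0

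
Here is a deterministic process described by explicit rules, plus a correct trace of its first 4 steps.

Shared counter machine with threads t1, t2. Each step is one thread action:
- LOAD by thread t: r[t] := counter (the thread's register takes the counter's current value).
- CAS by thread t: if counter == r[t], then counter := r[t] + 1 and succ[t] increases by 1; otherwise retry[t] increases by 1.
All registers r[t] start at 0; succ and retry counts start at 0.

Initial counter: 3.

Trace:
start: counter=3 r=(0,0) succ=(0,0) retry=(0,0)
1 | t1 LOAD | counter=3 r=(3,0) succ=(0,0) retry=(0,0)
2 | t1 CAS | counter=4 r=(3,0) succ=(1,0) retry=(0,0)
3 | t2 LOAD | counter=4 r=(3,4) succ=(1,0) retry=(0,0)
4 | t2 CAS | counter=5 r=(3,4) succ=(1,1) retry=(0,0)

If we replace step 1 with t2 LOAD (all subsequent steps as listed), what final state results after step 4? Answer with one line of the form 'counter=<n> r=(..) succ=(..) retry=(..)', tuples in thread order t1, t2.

counter=4 r=(0,3) succ=(0,1) retry=(1,0)

(re-executing from step 1 with the substitution; state before step 1: counter=3 r=(0,0) succ=(0,0) retry=(0,0))
1 | t2 LOAD | counter=3 r=(0,3) succ=(0,0) retry=(0,0)
2 | t1 CAS | counter=3 r=(0,3) succ=(0,0) retry=(1,0)
3 | t2 LOAD | counter=3 r=(0,3) succ=(0,0) retry=(1,0)
4 | t2 CAS | counter=4 r=(0,3) succ=(0,1) retry=(1,0)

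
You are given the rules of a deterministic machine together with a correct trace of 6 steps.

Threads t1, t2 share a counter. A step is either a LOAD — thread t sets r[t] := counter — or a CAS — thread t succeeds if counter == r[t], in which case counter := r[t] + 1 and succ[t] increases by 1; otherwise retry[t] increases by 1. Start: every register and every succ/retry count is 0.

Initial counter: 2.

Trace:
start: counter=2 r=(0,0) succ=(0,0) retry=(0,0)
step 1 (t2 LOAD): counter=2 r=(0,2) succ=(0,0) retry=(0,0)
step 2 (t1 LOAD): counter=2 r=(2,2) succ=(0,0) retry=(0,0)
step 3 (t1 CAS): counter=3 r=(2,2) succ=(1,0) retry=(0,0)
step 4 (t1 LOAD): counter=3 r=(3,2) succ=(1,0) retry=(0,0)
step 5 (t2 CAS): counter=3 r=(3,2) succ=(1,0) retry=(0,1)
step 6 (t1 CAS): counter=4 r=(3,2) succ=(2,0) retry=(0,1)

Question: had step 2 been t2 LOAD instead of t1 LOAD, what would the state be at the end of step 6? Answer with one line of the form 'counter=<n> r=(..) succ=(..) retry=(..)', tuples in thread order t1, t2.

counter=3 r=(2,2) succ=(0,1) retry=(2,0)

(re-executing from step 2 with the substitution; state before step 2: counter=2 r=(0,2) succ=(0,0) retry=(0,0))
step 2 (t2 LOAD): counter=2 r=(0,2) succ=(0,0) retry=(0,0)
step 3 (t1 CAS): counter=2 r=(0,2) succ=(0,0) retry=(1,0)
step 4 (t1 LOAD): counter=2 r=(2,2) succ=(0,0) retry=(1,0)
step 5 (t2 CAS): counter=3 r=(2,2) succ=(0,1) retry=(1,0)
step 6 (t1 CAS): counter=3 r=(2,2) succ=(0,1) retry=(2,0)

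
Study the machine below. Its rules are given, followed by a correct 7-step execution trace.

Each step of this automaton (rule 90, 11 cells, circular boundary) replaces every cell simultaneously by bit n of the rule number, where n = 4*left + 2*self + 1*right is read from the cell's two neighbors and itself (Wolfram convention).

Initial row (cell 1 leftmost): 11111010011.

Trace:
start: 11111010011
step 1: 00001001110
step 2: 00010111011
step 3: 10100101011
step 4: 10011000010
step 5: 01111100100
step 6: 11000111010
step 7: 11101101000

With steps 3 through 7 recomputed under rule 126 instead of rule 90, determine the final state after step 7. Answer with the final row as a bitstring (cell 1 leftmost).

(re-executing steps 3..7 under rule 126; state before step 3: 00010111011)
step 3: 10111101111
step 4: 11100111000
step 5: 10111101101
step 6: 11100111111
step 7: 00111100000

00111100000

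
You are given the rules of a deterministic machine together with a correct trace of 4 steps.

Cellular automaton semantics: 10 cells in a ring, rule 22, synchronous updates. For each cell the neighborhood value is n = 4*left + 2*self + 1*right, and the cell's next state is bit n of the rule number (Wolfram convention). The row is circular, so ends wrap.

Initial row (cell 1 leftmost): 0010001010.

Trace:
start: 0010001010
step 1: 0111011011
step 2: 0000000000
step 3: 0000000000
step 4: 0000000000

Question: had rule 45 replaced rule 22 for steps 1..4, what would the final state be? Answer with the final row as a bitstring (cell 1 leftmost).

(re-executing steps 1..4 under rule 45; state before step 1: 0010001010)
step 1: 1010101110
step 2: 1111111001
step 3: 0000000001
step 4: 0111111101

0111111101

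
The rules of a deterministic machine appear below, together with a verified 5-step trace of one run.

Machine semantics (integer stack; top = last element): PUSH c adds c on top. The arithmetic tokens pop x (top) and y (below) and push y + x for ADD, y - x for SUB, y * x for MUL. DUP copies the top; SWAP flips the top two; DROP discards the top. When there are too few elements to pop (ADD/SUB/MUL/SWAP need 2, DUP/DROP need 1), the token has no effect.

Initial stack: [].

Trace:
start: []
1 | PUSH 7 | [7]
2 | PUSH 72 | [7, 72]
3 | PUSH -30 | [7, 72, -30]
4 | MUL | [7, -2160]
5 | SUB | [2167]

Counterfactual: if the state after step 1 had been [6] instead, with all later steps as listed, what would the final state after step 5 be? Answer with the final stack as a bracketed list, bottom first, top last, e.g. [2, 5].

state after step 1 := [6]
2 | PUSH 72 | [6, 72]
3 | PUSH -30 | [6, 72, -30]
4 | MUL | [6, -2160]
5 | SUB | [2166]

[2166]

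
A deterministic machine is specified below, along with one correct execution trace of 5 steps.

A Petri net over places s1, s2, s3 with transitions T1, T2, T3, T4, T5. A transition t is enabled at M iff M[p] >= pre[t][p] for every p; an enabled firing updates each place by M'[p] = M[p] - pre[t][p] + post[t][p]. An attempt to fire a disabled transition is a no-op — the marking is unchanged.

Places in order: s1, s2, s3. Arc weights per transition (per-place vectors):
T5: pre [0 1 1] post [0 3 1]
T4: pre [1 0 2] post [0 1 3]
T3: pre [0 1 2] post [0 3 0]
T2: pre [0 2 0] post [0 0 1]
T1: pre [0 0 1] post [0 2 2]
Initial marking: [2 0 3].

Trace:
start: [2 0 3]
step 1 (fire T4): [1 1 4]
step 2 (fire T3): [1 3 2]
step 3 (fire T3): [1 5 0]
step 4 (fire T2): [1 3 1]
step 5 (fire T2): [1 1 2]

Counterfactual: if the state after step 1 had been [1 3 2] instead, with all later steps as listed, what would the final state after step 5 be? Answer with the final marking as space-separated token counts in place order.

1 1 2

state after step 1 := [1 3 2]
step 2 (fire T3): [1 5 0]
step 3 (fire T3): [1 5 0]
step 4 (fire T2): [1 3 1]
step 5 (fire T2): [1 1 2]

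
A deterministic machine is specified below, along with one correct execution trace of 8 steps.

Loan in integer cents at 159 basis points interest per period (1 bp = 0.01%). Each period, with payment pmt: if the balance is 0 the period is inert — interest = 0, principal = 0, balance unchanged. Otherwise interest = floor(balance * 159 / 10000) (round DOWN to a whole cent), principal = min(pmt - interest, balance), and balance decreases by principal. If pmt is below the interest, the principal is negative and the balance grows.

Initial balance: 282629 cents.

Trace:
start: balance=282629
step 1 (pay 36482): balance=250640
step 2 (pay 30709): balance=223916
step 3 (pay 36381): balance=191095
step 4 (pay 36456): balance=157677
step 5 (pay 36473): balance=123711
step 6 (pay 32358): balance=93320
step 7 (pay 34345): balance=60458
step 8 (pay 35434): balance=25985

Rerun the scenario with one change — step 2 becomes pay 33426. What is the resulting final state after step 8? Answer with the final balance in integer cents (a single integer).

(re-executing from step 2 with the substitution; state before step 2: balance=250640)
step 2 (pay 33426): balance=221199
step 3 (pay 36381): balance=188335
step 4 (pay 36456): balance=154873
step 5 (pay 36473): balance=120862
step 6 (pay 32358): balance=90425
step 7 (pay 34345): balance=57517
step 8 (pay 35434): balance=22997

22997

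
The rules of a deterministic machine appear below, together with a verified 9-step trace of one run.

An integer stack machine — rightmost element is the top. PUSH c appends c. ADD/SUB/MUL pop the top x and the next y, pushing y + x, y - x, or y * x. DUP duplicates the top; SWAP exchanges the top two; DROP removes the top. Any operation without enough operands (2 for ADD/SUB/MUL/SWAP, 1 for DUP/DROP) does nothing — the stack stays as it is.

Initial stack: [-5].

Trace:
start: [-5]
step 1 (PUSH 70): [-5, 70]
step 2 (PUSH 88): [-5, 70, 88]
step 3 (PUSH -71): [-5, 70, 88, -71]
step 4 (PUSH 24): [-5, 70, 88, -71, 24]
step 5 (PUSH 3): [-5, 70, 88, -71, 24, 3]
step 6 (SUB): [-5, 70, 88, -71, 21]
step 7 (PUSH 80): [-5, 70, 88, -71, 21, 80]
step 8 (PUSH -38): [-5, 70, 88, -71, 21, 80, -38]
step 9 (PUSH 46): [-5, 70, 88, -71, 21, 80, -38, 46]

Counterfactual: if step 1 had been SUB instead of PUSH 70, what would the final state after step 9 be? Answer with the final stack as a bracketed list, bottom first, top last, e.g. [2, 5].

[-5, 88, -71, 21, 80, -38, 46]

(re-executing from step 1 with the substitution; state before step 1: [-5])
step 1 (SUB): [-5]
step 2 (PUSH 88): [-5, 88]
step 3 (PUSH -71): [-5, 88, -71]
step 4 (PUSH 24): [-5, 88, -71, 24]
step 5 (PUSH 3): [-5, 88, -71, 24, 3]
step 6 (SUB): [-5, 88, -71, 21]
step 7 (PUSH 80): [-5, 88, -71, 21, 80]
step 8 (PUSH -38): [-5, 88, -71, 21, 80, -38]
step 9 (PUSH 46): [-5, 88, -71, 21, 80, -38, 46]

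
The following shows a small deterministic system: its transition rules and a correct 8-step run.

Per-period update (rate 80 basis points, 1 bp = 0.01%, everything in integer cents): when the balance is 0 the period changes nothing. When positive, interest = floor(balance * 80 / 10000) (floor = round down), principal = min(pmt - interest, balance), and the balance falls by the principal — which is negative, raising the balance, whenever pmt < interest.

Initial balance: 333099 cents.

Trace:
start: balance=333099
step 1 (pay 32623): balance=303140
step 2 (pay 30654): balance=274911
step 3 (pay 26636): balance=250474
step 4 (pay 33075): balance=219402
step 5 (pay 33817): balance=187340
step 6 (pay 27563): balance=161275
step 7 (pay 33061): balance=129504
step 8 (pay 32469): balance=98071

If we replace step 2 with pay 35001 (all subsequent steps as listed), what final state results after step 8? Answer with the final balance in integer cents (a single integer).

93510

(re-executing from step 2 with the substitution; state before step 2: balance=303140)
step 2 (pay 35001): balance=270564
step 3 (pay 26636): balance=246092
step 4 (pay 33075): balance=214985
step 5 (pay 33817): balance=182887
step 6 (pay 27563): balance=156787
step 7 (pay 33061): balance=124980
step 8 (pay 32469): balance=93510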